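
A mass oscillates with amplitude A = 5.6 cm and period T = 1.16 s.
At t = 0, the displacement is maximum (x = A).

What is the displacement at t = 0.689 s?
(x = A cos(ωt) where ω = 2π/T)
ω = 2π/T = 2π/1.16 = 5.417 rad/s
x = A cos(ωt) = 5.6×cos(5.417×0.689) = -4.652 cm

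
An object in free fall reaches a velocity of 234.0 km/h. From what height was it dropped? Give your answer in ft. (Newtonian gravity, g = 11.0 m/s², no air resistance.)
h = v²/(2g) (with unit conversion) = 630.1 ft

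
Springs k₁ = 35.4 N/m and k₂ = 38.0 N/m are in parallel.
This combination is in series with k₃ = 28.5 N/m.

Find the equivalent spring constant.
k₁₂ = k₁ + k₂ = 73.4 N/m (parallel)
1/k_eq = 1/k₁₂ + 1/k₃ → k_eq = 20.53 N/m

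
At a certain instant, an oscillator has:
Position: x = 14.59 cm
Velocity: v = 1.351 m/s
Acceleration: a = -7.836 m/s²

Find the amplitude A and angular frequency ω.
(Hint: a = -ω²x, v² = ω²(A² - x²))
a = −ω²x → ω = √(|a|/x) = √(7.836/0.1459) = 7.329 rad/s
v² = ω²(A² − x²) → A = √(x² + v²/ω²) = √(0.1459² + 1.351²/7.329²) = 0.2351 m = 23.51 cm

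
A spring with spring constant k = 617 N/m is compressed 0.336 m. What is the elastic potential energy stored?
PE = ½kx² = ½×617×0.336² = 34.83 J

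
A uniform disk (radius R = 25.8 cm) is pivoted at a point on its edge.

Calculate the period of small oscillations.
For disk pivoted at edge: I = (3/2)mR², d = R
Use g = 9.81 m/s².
I/m = (3/2)R² = 0.09985 m²; d = R = 0.258 m
T = 2π√((3/2)R²/(gR)) = 2π√(3R/(2g)) = 1.248 s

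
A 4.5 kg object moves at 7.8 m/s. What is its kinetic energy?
KE = ½mv² = ½×4.5×7.8² = 136.89 J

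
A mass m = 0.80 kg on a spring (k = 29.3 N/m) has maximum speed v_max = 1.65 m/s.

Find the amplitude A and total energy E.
½mv²_max = ½kA² → A = v_max√(m/k) = 1.65×√(0.8/29.3) = 0.2726 m = 27.26 cm
E = ½mv²_max = ½×0.8×1.65² = 1.089 J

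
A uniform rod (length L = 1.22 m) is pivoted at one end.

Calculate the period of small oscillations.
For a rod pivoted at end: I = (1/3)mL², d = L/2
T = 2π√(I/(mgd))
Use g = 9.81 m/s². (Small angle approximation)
I/m = (1/3)L² = 0.4961 m²; d = L/2 = 0.61 m
T = 2π√(I/(mgd)) = 2π√(0.4961/(9.81×0.61)) = 1.809 s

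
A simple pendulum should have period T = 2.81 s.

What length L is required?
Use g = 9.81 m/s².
T = 2π√(L/g) → L = g(T/2π)² = 9.81×(2.81/2π)² = 1.962 m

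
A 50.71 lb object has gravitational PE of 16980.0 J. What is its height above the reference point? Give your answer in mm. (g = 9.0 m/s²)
PE = mgh → h = PE/(mg) = 1.698e+04 J / (23 kg × 9.0 m/s²) = 82.02 m = 82020.0 mm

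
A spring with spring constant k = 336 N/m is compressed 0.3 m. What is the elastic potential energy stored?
PE = ½kx² = ½×336×0.3² = 15.12 J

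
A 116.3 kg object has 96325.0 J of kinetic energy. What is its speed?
KE = ½mv² → v = √(2KE/m) = √(2×96325.0/116.3) = 40.7 m/s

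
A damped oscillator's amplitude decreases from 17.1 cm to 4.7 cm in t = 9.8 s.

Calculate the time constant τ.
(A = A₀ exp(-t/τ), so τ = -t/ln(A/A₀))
A/A₀ = 4.7/17.1 = 0.2749; ln(A/A₀) = -1.292
τ = −t/ln(A/A₀) = −9.8/-1.292 = 7.588 s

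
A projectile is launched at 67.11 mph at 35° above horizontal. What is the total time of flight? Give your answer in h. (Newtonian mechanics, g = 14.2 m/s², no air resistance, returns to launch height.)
T = 2v₀sin(θ)/g (with unit conversion) = 0.0006732 h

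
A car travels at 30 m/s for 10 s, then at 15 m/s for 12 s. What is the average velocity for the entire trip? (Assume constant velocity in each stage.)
d₁ = v₁t₁ = 30 × 10 = 300 m
d₂ = v₂t₂ = 15 × 12 = 180 m
d_total = 480 m, t_total = 22 s
v_avg = d_total/t_total = 480/22 = 21.82 m/s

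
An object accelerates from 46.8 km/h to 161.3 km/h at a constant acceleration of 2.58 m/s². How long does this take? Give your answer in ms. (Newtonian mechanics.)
t = (v - v₀)/a (with unit conversion) = 12330.0 ms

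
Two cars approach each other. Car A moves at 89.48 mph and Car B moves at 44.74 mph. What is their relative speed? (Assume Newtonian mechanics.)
v_rel = v_A + v_B = 89.48 + 44.74 = 134.2 mph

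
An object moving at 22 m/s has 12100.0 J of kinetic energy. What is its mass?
KE = ½mv² → m = 2KE/v² = 2×12100.0/22² = 50.0 kg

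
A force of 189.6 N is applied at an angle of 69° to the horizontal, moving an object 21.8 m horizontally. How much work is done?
W = Fd cosθ = 189.6×21.8×cos(69°) = 1481.2 J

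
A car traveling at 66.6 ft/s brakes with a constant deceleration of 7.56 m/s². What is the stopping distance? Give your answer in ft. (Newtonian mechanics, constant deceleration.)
d = v₀² / (2a) (with unit conversion) = 89.42 ft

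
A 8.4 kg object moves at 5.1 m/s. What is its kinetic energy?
KE = ½mv² = ½×8.4×5.1² = 109.242 J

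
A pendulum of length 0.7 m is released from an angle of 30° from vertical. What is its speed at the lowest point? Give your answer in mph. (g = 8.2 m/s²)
h = L(1 − cosθ) = 0.7×(1 − cos30°) = 0.09378 m
v = √(2gh) = √(2×8.2×0.09378) = 1.24 m/s = 2.774 mph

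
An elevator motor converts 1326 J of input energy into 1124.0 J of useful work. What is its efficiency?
η = W_out/W_in = 1124.0/1326 = 0.8477 = 84.77%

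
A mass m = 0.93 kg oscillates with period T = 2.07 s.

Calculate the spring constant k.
T = 2π√(m/k) → k = m(2π/T)² = 0.93×(2π/2.07)² = 8.568 N/m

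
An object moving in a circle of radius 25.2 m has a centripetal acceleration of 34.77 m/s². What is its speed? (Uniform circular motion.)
v = √(a_c × r) = √(34.77 × 25.2) = 29.6 m/s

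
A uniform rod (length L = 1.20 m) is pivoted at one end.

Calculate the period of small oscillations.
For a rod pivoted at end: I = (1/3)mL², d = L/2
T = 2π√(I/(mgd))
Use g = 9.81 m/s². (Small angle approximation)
I/m = (1/3)L² = 0.48 m²; d = L/2 = 0.6 m
T = 2π√(I/(mgd)) = 2π√(0.48/(9.81×0.6)) = 1.794 s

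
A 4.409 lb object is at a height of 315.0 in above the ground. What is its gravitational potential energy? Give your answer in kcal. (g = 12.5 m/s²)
PE = mgh = 2 kg × 12.5 m/s² × 8.001 m = 200 J = 0.0478 kcal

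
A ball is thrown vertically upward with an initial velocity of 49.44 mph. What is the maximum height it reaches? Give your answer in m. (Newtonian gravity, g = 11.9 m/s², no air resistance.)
h_max = v₀²/(2g) (with unit conversion) = 20.52 m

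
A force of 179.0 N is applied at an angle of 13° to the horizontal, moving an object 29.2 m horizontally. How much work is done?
W = Fd cosθ = 179.0×29.2×cos(13°) = 5092.8 J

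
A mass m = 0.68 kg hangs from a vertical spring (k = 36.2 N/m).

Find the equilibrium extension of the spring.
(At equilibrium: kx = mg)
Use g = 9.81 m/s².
x_eq = mg/k = 0.68×9.81/36.2 = 0.1843 m = 18.43 cm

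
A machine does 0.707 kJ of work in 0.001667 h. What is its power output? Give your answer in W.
P = W/t = 707 J / 6.001 s = 117.8 W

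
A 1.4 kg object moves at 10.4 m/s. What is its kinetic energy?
KE = ½mv² = ½×1.4×10.4² = 75.712 J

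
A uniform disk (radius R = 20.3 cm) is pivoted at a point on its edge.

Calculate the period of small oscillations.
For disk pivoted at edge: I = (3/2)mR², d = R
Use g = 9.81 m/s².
I/m = (3/2)R² = 0.06181 m²; d = R = 0.203 m
T = 2π√((3/2)R²/(gR)) = 2π√(3R/(2g)) = 1.107 s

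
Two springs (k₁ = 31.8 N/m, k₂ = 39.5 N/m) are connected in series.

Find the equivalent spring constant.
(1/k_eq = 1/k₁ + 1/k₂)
1/k_eq = 1/31.8 + 1/39.5 = 0.056763; k_eq = 17.62 N/m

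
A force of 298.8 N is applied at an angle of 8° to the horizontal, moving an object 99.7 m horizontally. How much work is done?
W = Fd cosθ = 298.8×99.7×cos(8°) = 29500.0 J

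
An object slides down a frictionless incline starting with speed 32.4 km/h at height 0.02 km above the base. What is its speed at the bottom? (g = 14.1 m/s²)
½mv₀² + mgh = ½mv² → v = √(v₀² + 2gh) = √(9² + 2×14.1×20) = 25.4 m/s = 91.43 km/h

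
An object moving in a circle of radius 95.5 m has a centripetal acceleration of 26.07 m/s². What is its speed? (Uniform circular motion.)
v = √(a_c × r) = √(26.07 × 95.5) = 49.9 m/s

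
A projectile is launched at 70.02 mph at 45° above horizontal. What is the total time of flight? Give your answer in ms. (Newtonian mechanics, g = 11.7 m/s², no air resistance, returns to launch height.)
T = 2v₀sin(θ)/g (with unit conversion) = 3784.0 ms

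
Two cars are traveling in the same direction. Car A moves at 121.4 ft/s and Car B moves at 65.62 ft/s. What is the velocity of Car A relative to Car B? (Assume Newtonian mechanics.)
v_rel = v_A - v_B = 121.4 - 65.62 = 55.78 ft/s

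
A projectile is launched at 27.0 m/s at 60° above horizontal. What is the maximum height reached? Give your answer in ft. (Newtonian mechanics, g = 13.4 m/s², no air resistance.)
H = v₀²sin²(θ)/(2g) (with unit conversion) = 66.93 ft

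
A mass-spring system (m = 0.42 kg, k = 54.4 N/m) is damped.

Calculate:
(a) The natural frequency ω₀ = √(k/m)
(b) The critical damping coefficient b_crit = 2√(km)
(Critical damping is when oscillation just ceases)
ω₀ = √(k/m) = √(54.4/0.42) = 11.38 rad/s
b_crit = 2√(km) = 2√(54.4×0.42) = 9.56 kg/s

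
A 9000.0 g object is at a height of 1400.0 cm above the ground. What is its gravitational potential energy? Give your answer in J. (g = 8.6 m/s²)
PE = mgh = 9 kg × 8.6 m/s² × 14 m = 1084 J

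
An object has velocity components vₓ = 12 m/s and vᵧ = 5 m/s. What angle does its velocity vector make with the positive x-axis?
θ = arctan(vᵧ/vₓ) = arctan(5/12) = 22.62°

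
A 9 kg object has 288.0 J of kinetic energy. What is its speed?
KE = ½mv² → v = √(2KE/m) = √(2×288.0/9) = 8.0 m/s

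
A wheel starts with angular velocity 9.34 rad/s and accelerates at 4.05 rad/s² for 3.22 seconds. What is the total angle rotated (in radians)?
θ = ω₀t + ½αt² = 9.34×3.22 + ½×4.05×3.22² = 51.07 rad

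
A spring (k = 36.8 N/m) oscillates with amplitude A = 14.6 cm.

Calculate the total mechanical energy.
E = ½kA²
E = ½kA² = ½×36.8×(0.146)² = 0.3922 J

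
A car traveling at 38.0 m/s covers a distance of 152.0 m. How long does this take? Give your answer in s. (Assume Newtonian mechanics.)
t = d/v = 4.0 s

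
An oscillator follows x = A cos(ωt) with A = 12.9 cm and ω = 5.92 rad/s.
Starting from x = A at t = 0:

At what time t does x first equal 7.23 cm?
cos(ωt) = x/A = 7.23/12.9 = 0.5605
ωt = arccos(0.5605) = 0.9758 rad
t = 0.9758/5.92 = 0.1648 s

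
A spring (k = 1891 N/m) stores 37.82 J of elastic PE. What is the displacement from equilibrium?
PE = ½kx² → x = √(2PE/k) = √(2×37.82/1891) = 0.2 m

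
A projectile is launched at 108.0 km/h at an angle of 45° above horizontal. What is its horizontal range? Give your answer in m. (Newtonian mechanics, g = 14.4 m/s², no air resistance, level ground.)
R = v₀² sin(2θ) / g (with unit conversion) = 62.5 m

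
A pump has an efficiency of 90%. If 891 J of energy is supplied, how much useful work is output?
W_out = η × W_in = 0.9 × 891 = 801.9 J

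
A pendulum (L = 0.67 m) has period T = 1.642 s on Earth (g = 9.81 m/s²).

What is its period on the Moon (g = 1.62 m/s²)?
T = 2π√(L/g), so T_moon/T_earth = √(g_earth/g_moon)
T_moon = 2π√(0.67/1.62) = 4.041 s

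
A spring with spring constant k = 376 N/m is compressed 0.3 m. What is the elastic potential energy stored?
PE = ½kx² = ½×376×0.3² = 16.92 J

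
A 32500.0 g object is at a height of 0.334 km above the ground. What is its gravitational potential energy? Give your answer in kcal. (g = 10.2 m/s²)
PE = mgh = 32.5 kg × 10.2 m/s² × 334 m = 1.107e+05 J = 26.46 kcal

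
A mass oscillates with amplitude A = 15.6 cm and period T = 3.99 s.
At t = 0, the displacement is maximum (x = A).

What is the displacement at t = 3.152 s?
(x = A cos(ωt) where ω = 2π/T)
ω = 2π/T = 2π/3.99 = 1.575 rad/s
x = A cos(ωt) = 15.6×cos(1.575×3.152) = 3.877 cm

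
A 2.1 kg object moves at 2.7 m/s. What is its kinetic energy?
KE = ½mv² = ½×2.1×2.7² = 7.6545 J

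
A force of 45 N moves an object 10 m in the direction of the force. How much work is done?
W = Fd = 45×10 = 450.0 J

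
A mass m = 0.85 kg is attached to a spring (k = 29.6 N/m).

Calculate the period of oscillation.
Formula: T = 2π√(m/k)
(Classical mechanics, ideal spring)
T = 2π√(m/k) = 2π√(0.85/29.6) = 1.065 s; f = 1/T = 0.9392 Hz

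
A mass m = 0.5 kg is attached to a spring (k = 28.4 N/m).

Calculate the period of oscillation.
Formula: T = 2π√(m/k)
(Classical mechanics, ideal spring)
T = 2π√(m/k) = 2π√(0.5/28.4) = 0.8337 s; f = 1/T = 1.199 Hz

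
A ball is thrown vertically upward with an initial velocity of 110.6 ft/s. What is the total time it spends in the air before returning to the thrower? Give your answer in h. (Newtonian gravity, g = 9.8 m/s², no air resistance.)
t_total = 2v₀/g (with unit conversion) = 0.001911 h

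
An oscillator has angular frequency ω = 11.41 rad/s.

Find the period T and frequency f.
T = 2π/ω = 2π/11.41 = 0.5507 s; f = ω/2π = 1.816 Hz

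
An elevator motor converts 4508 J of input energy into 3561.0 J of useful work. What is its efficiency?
η = W_out/W_in = 3561.0/4508 = 0.7899 = 78.99%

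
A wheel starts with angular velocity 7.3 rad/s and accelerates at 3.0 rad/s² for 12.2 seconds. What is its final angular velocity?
ω = ω₀ + αt = 7.3 + 3.0 × 12.2 = 43.9 rad/s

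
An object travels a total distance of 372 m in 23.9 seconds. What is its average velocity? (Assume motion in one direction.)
v_avg = Δd / Δt = 372 / 23.9 = 15.56 m/s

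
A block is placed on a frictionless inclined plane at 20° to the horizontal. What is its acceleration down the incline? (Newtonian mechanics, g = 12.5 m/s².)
a = g sin(θ) = 12.5 × sin(20°) = 12.5 × 0.342 = 4.28 m/s²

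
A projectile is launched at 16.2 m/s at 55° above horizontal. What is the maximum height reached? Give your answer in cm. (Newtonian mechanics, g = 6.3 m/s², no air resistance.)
H = v₀²sin²(θ)/(2g) (with unit conversion) = 1398.0 cm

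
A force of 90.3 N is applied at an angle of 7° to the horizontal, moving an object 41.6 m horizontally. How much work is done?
W = Fd cosθ = 90.3×41.6×cos(7°) = 3728.5 J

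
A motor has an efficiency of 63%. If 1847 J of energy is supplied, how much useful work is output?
W_out = η × W_in = 0.63 × 1847 = 1163.6 J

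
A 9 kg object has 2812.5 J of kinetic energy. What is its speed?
KE = ½mv² → v = √(2KE/m) = √(2×2812.5/9) = 25.0 m/s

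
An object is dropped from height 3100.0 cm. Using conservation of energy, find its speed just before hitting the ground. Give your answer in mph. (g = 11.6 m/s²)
mgh = ½mv² → v = √(2gh) = √(2×11.6×31) = 26.82 m/s = 59.99 mph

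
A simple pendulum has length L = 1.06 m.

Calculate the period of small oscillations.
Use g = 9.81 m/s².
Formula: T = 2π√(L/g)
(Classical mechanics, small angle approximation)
T = 2π√(L/g) = 2π√(1.06/9.81) = 2.065 s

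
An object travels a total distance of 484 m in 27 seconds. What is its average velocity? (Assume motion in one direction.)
v_avg = Δd / Δt = 484 / 27 = 17.93 m/s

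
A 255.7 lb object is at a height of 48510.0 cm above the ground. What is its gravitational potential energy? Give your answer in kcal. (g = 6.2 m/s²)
PE = mgh = 116 kg × 6.2 m/s² × 485.1 m = 3.488e+05 J = 83.37 kcal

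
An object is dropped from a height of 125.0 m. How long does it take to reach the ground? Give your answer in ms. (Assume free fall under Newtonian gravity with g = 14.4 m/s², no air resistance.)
t = √(2h/g) (with unit conversion) = 4167.0 ms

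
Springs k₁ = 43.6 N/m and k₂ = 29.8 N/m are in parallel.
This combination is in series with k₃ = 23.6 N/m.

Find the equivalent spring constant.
k₁₂ = k₁ + k₂ = 73.4 N/m (parallel)
1/k_eq = 1/k₁₂ + 1/k₃ → k_eq = 17.86 N/m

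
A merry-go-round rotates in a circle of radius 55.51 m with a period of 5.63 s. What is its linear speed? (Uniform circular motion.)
v = 2πr/T = 2π×55.51/5.63 = 61.95 m/s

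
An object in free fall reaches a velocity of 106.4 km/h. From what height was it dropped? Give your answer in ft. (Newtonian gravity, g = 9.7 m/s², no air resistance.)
h = v²/(2g) (with unit conversion) = 147.7 ft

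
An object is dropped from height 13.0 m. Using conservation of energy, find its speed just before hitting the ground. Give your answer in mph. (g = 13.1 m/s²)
mgh = ½mv² → v = √(2gh) = √(2×13.1×13) = 18.46 m/s = 41.28 mph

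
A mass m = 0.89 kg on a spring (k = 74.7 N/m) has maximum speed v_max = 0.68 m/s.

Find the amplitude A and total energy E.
½mv²_max = ½kA² → A = v_max√(m/k) = 0.68×√(0.89/74.7) = 0.07422 m = 7.422 cm
E = ½mv²_max = ½×0.89×0.68² = 0.2058 J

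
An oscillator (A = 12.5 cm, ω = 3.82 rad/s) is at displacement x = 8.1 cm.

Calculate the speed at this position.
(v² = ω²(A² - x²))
v = ω√(A² − x²) = 3.82×√(0.125² − 0.081²) = 0.3637 m/s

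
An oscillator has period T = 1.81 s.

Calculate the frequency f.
f = 1/T = 1/1.81 = 0.5525 Hz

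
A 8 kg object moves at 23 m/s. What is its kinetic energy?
KE = ½mv² = ½×8×23² = 2116.0 J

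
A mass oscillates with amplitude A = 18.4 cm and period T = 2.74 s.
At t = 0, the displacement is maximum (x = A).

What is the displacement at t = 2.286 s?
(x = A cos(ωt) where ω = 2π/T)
ω = 2π/T = 2π/2.74 = 2.293 rad/s
x = A cos(ωt) = 18.4×cos(2.293×2.286) = 9.297 cm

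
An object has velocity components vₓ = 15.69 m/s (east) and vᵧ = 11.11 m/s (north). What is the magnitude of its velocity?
|v| = √(vₓ² + vᵧ²) = √(15.69² + 11.11²) = √(369.608) = 19.23 m/s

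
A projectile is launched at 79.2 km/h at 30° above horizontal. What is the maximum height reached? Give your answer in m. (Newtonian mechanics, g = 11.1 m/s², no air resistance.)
H = v₀²sin²(θ)/(2g) (with unit conversion) = 5.45 m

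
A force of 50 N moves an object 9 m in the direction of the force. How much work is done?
W = Fd = 50×9 = 450.0 J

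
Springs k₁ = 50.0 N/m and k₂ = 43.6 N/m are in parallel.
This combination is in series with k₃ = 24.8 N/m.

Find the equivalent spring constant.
k₁₂ = k₁ + k₂ = 93.6 N/m (parallel)
1/k_eq = 1/k₁₂ + 1/k₃ → k_eq = 19.61 N/m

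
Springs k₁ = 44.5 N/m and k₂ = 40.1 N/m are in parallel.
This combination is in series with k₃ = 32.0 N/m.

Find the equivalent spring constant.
k₁₂ = k₁ + k₂ = 84.6 N/m (parallel)
1/k_eq = 1/k₁₂ + 1/k₃ → k_eq = 23.22 N/m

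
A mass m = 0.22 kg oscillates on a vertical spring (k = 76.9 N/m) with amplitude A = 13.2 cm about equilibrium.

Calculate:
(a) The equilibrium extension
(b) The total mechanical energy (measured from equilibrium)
x_eq = mg/k = 0.22×9.81/76.9 = 0.02807 m = 2.807 cm
E = ½kA² = ½×76.9×(0.132)² = 0.67 J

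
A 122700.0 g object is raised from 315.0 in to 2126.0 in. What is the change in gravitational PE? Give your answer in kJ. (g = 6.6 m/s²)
ΔPE = mg(h₂ − h₁) = 122.7 kg × 6.6 m/s² × (54 − 8.001) m = 3.725e+04 J = 37.25 kJ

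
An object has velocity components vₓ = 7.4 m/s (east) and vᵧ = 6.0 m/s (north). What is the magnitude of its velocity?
|v| = √(vₓ² + vᵧ²) = √(7.4² + 6.0²) = √(90.76) = 9.53 m/s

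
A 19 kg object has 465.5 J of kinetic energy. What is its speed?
KE = ½mv² → v = √(2KE/m) = √(2×465.5/19) = 7.0 m/s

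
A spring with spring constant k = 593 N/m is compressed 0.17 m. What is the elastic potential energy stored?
PE = ½kx² = ½×593×0.17² = 8.569 J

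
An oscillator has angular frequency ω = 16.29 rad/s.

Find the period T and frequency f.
T = 2π/ω = 2π/16.29 = 0.3857 s; f = ω/2π = 2.593 Hz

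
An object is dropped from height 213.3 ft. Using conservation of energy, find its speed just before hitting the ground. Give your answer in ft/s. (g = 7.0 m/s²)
mgh = ½mv² → v = √(2gh) = √(2×7.0×65.01) = 30.17 m/s = 98.98 ft/s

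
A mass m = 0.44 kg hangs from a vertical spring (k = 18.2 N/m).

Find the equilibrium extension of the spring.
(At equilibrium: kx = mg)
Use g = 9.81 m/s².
x_eq = mg/k = 0.44×9.81/18.2 = 0.2372 m = 23.72 cm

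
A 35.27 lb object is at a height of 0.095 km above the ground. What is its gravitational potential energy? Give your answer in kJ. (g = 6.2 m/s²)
PE = mgh = 16 kg × 6.2 m/s² × 95 m = 9423 J = 9.423 kJ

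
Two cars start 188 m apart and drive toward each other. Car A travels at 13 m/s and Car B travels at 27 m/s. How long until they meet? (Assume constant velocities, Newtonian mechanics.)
Combined speed: v_combined = 13 + 27 = 40 m/s
Time to meet: t = d/40 = 188/40 = 4.7 s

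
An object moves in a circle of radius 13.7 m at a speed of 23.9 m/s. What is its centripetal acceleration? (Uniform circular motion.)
a_c = v²/r = 23.9²/13.7 = 571.21/13.7 = 41.69 m/s²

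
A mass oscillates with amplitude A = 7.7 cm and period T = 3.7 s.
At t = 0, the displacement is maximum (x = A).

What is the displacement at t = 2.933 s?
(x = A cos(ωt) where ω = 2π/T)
ω = 2π/T = 2π/3.7 = 1.698 rad/s
x = A cos(ωt) = 7.7×cos(1.698×2.933) = 2.041 cm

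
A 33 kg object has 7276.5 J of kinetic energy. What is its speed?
KE = ½mv² → v = √(2KE/m) = √(2×7276.5/33) = 21.0 m/s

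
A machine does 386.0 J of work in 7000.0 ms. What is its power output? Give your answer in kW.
P = W/t = 386 J / 7 s = 55.14 W = 0.05514 kW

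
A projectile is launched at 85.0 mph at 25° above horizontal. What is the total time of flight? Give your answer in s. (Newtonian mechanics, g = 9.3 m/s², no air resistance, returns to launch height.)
T = 2v₀sin(θ)/g (with unit conversion) = 3.454 s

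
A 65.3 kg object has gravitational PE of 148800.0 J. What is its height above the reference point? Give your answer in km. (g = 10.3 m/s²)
PE = mgh → h = PE/(mg) = 1.488e+05 J / (65.3 kg × 10.3 m/s²) = 221.2 m = 0.2212 km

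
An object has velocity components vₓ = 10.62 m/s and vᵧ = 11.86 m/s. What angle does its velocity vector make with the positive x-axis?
θ = arctan(vᵧ/vₓ) = arctan(11.86/10.62) = 48.16°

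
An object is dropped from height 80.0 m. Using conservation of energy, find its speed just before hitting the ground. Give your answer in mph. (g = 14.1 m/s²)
mgh = ½mv² → v = √(2gh) = √(2×14.1×80) = 47.5 m/s = 106.2 mph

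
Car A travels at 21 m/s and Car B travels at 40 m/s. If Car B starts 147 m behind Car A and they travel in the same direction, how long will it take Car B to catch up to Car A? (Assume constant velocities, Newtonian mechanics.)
Relative speed: v_rel = 40 - 21 = 19 m/s
Time to catch: t = d₀/v_rel = 147/19 = 7.74 s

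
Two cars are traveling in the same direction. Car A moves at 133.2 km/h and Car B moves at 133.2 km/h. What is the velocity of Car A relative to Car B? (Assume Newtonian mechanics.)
v_rel = v_A - v_B = 133.2 - 133.2 = 0.0 km/h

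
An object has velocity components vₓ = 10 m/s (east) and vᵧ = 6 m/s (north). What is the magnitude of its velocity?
|v| = √(vₓ² + vᵧ²) = √(10² + 6²) = √(136) = 11.66 m/s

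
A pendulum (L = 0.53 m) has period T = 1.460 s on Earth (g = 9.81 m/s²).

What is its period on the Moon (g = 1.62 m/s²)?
T = 2π√(L/g), so T_moon/T_earth = √(g_earth/g_moon)
T_moon = 2π√(0.53/1.62) = 3.594 s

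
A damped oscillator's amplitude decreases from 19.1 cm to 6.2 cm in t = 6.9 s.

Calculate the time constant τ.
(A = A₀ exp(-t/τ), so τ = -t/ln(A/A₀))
A/A₀ = 6.2/19.1 = 0.3246; ln(A/A₀) = -1.125
τ = −t/ln(A/A₀) = −6.9/-1.125 = 6.133 s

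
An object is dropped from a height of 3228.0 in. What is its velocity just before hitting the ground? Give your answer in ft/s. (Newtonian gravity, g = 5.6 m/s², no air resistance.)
v = √(2gh) (with unit conversion) = 99.42 ft/s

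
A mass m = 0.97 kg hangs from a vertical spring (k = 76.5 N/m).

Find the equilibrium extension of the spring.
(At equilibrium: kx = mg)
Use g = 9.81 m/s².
x_eq = mg/k = 0.97×9.81/76.5 = 0.1244 m = 12.44 cm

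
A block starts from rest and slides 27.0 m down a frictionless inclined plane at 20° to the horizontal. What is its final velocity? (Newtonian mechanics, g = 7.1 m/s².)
a = g sin(θ) = 7.1 × sin(20°) = 2.43 m/s²
v = √(2ad) = √(2 × 2.43 × 27.0) = 11.45 m/s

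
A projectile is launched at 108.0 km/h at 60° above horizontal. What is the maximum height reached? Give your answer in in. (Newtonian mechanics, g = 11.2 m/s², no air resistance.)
H = v₀²sin²(θ)/(2g) (with unit conversion) = 1186.0 in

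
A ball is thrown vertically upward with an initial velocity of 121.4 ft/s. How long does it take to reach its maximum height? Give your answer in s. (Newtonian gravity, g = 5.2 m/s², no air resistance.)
t_up = v₀/g (with unit conversion) = 7.116 s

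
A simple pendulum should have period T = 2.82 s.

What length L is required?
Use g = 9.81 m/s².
T = 2π√(L/g) → L = g(T/2π)² = 9.81×(2.82/2π)² = 1.976 m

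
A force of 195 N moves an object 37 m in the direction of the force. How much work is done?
W = Fd = 195×37 = 7215.0 J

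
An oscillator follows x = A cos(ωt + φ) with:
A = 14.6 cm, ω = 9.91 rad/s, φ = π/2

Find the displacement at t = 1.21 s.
x = A cos(ωt + φ) = 14.6×cos(9.91×1.21 + π/2) = 7.943 cm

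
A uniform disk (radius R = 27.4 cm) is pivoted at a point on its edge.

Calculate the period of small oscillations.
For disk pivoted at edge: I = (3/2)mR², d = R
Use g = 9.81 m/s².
I/m = (3/2)R² = 0.1126 m²; d = R = 0.274 m
T = 2π√((3/2)R²/(gR)) = 2π√(3R/(2g)) = 1.286 s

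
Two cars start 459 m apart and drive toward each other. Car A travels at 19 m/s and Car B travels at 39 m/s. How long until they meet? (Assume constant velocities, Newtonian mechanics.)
Combined speed: v_combined = 19 + 39 = 58 m/s
Time to meet: t = d/58 = 459/58 = 7.91 s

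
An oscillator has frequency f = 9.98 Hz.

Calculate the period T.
T = 1/f = 1/9.98 = 0.1002 s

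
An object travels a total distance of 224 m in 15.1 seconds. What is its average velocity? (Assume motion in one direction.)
v_avg = Δd / Δt = 224 / 15.1 = 14.83 m/s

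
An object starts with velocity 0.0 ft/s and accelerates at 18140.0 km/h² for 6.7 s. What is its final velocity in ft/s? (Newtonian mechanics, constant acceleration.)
v = v₀ + at (with unit conversion) = 30.77 ft/s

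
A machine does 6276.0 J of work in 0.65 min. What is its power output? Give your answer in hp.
P = W/t = 6276 J / 39 s = 160.9 W = 0.2158 hp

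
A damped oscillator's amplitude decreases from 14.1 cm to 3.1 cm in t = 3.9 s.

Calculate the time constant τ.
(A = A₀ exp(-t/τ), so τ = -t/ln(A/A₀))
A/A₀ = 3.1/14.1 = 0.2199; ln(A/A₀) = -1.515
τ = −t/ln(A/A₀) = −3.9/-1.515 = 2.575 s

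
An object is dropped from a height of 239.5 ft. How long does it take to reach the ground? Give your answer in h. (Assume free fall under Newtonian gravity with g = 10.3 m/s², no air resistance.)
t = √(2h/g) (with unit conversion) = 0.001046 h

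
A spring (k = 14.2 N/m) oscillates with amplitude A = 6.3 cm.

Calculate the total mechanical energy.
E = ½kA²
E = ½kA² = ½×14.2×(0.063)² = 0.02818 J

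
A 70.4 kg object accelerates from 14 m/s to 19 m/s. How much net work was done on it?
W_net = ΔKE = ½m(v₂² − v₁²) = ½×70.4×(19² − 14²) = 5808.0 J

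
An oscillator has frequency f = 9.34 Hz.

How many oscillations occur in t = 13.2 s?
n = f×t = 9.34×13.2 = 123.3 oscillations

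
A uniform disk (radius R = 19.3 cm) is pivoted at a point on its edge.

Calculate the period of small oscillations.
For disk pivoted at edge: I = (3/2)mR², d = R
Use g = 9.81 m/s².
I/m = (3/2)R² = 0.05587 m²; d = R = 0.193 m
T = 2π√((3/2)R²/(gR)) = 2π√(3R/(2g)) = 1.079 s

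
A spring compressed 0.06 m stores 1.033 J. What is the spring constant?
PE = ½kx² → k = 2PE/x² = 2×1.033/0.06² = 573.9 N/m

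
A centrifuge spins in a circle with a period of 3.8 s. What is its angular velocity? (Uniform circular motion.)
ω = 2π/T = 2π/3.8 = 1.6535 rad/s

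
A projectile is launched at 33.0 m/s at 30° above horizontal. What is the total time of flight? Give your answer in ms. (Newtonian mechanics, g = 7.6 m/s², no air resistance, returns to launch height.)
T = 2v₀sin(θ)/g (with unit conversion) = 4342.0 ms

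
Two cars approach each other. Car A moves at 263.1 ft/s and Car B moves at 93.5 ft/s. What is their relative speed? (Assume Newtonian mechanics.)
v_rel = v_A + v_B = 263.1 + 93.5 = 356.6 ft/s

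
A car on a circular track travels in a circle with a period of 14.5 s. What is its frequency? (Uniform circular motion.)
f = 1/T = 1/14.5 = 0.069 Hz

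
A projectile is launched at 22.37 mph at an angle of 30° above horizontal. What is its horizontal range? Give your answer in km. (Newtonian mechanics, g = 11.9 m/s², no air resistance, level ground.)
R = v₀² sin(2θ) / g (with unit conversion) = 0.007278 km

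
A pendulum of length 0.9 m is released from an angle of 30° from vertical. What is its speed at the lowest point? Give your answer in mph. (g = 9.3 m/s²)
h = L(1 − cosθ) = 0.9×(1 − cos30°) = 0.1206 m
v = √(2gh) = √(2×9.3×0.1206) = 1.498 m/s = 3.35 mph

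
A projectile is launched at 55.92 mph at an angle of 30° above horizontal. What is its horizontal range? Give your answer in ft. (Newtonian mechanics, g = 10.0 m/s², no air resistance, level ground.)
R = v₀² sin(2θ) / g (with unit conversion) = 177.6 ft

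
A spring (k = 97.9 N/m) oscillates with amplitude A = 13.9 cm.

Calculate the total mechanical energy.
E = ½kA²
E = ½kA² = ½×97.9×(0.139)² = 0.9458 J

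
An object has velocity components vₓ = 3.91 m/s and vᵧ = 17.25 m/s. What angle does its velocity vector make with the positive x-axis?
θ = arctan(vᵧ/vₓ) = arctan(17.25/3.91) = 77.23°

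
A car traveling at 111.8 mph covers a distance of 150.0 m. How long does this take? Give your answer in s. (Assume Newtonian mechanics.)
t = d/v (with unit conversion) = 3.001 s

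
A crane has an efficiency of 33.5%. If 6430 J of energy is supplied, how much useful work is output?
W_out = η × W_in = 0.335 × 6430 = 2154.1 J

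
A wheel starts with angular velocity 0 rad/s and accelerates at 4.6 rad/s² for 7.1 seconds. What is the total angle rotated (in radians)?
θ = ω₀t + ½αt² = 0×7.1 + ½×4.6×7.1² = 115.94 rad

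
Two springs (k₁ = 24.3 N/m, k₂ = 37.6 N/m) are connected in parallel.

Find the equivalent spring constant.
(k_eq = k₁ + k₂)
k_eq = k₁ + k₂ = 24.3 + 37.6 = 61.9 N/m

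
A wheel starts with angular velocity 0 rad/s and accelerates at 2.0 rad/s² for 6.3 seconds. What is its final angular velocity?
ω = ω₀ + αt = 0 + 2.0 × 6.3 = 12.6 rad/s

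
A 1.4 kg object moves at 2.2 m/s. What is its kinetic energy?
KE = ½mv² = ½×1.4×2.2² = 3.388 J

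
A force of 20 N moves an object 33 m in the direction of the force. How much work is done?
W = Fd = 20×33 = 660.0 J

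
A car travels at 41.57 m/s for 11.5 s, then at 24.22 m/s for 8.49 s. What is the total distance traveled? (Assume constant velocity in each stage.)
d₁ = v₁t₁ = 41.57 × 11.5 = 478.055 m
d₂ = v₂t₂ = 24.22 × 8.49 = 205.628 m
d_total = 478.055 + 205.628 = 683.68 m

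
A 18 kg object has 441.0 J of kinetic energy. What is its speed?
KE = ½mv² → v = √(2KE/m) = √(2×441.0/18) = 7.0 m/s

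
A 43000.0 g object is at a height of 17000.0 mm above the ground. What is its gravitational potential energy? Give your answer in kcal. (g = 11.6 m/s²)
PE = mgh = 43 kg × 11.6 m/s² × 17 m = 8480 J = 2.027 kcal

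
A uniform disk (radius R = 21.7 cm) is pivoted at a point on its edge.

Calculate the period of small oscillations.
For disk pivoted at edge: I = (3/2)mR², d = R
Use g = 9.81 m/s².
I/m = (3/2)R² = 0.07063 m²; d = R = 0.217 m
T = 2π√((3/2)R²/(gR)) = 2π√(3R/(2g)) = 1.145 s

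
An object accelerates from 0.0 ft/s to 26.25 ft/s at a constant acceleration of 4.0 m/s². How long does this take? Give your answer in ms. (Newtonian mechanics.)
t = (v - v₀)/a (with unit conversion) = 2000.0 ms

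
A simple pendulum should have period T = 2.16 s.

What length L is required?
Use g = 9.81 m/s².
T = 2π√(L/g) → L = g(T/2π)² = 9.81×(2.16/2π)² = 1.159 m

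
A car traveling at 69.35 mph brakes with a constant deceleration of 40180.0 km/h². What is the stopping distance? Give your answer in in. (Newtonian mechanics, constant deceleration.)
d = v₀² / (2a) (with unit conversion) = 6103.0 in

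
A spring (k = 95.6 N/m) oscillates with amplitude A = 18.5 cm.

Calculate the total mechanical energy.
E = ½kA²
E = ½kA² = ½×95.6×(0.185)² = 1.636 J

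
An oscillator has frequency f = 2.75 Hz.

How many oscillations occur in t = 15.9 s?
n = f×t = 2.75×15.9 = 43.73 oscillations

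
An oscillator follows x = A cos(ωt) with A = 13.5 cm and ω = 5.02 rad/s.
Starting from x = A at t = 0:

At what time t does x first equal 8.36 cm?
cos(ωt) = x/A = 8.36/13.5 = 0.6193
ωt = arccos(0.6193) = 0.903 rad
t = 0.903/5.02 = 0.1799 s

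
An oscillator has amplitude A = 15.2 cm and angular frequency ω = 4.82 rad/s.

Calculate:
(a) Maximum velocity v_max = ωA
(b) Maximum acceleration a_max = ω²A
v_max = ωA = 4.82×0.152 = 0.7326 m/s
a_max = ω²A = 4.82²×0.152 = 3.531 m/s²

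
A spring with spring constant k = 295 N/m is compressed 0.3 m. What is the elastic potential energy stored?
PE = ½kx² = ½×295×0.3² = 13.28 J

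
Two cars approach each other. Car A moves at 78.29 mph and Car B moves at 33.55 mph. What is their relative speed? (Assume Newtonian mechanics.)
v_rel = v_A + v_B = 78.29 + 33.55 = 111.8 mph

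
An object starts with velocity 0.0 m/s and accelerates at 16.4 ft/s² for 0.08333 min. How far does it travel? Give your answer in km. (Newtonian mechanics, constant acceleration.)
d = v₀t + ½at² (with unit conversion) = 0.06248 km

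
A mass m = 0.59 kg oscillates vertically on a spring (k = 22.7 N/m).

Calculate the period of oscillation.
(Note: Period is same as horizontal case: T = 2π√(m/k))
T = 2π√(m/k) = 2π√(0.59/22.7) = 1.013 s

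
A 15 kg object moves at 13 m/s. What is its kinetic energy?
KE = ½mv² = ½×15×13² = 1267.5 J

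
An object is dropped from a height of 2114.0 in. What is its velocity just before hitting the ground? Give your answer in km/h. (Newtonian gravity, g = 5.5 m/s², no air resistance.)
v = √(2gh) (with unit conversion) = 87.49 km/h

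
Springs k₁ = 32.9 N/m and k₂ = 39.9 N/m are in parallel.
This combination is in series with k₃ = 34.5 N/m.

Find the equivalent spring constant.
k₁₂ = k₁ + k₂ = 72.8 N/m (parallel)
1/k_eq = 1/k₁₂ + 1/k₃ → k_eq = 23.41 N/m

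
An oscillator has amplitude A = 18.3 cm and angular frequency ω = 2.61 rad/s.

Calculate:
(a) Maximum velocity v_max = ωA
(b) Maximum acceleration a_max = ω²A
v_max = ωA = 2.61×0.183 = 0.4776 m/s
a_max = ω²A = 2.61²×0.183 = 1.247 m/s²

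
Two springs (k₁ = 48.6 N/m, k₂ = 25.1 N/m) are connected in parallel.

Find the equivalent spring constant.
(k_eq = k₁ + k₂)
k_eq = k₁ + k₂ = 48.6 + 25.1 = 73.7 N/m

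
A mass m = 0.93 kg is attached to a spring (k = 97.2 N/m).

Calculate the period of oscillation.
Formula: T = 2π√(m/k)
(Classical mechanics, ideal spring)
T = 2π√(m/k) = 2π√(0.93/97.2) = 0.6146 s; f = 1/T = 1.627 Hz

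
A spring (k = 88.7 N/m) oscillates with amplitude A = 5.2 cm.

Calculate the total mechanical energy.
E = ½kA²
E = ½kA² = ½×88.7×(0.052)² = 0.1199 J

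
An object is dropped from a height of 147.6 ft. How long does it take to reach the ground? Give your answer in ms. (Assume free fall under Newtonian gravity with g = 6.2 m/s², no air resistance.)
t = √(2h/g) (with unit conversion) = 3810.0 ms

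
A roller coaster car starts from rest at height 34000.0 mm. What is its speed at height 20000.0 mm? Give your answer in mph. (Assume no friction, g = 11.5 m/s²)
mgh₁ = ½mv₂² + mgh₂ → v₂ = √(2g(h₁−h₂)) = √(2×11.5×(34−20)) = 17.94 m/s = 40.14 mph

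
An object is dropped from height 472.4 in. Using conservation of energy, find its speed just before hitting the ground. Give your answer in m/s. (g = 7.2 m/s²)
mgh = ½mv² → v = √(2gh) = √(2×7.2×12) = 13.14 m/s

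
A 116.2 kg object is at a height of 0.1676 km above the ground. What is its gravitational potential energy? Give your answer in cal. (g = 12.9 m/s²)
PE = mgh = 116.2 kg × 12.9 m/s² × 167.6 m = 2.512e+05 J = 60050.0 cal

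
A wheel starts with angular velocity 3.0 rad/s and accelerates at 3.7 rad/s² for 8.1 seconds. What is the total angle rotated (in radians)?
θ = ω₀t + ½αt² = 3.0×8.1 + ½×3.7×8.1² = 145.68 rad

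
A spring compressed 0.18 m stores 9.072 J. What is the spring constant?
PE = ½kx² → k = 2PE/x² = 2×9.072/0.18² = 560.0 N/m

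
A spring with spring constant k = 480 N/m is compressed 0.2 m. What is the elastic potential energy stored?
PE = ½kx² = ½×480×0.2² = 9.6 J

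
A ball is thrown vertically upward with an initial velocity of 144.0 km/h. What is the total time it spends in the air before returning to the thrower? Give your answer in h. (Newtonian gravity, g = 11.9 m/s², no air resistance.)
t_total = 2v₀/g (with unit conversion) = 0.001867 h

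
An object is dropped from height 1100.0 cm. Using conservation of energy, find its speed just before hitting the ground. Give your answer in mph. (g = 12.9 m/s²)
mgh = ½mv² → v = √(2gh) = √(2×12.9×11) = 16.85 m/s = 37.68 mph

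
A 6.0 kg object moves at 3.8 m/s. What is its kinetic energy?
KE = ½mv² = ½×6.0×3.8² = 43.32 J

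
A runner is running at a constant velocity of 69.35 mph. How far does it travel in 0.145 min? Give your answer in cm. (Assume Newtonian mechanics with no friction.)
d = vt (with unit conversion) = 26970.0 cm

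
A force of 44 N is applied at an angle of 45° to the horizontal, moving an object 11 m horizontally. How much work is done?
W = Fd cosθ = 44×11×cos(45°) = 342.24 J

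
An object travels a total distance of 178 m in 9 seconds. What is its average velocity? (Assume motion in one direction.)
v_avg = Δd / Δt = 178 / 9 = 19.78 m/s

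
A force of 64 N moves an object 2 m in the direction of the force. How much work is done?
W = Fd = 64×2 = 128.0 J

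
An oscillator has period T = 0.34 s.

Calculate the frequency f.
f = 1/T = 1/0.34 = 2.941 Hz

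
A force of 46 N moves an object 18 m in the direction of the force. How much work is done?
W = Fd = 46×18 = 828.0 J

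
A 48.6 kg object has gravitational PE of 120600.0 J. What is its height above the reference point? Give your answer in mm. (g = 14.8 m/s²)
PE = mgh → h = PE/(mg) = 1.206e+05 J / (48.6 kg × 14.8 m/s²) = 167.7 m = 167700.0 mm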